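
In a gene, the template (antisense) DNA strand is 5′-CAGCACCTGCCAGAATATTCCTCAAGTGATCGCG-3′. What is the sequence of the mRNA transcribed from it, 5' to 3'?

5'-CGCGAUCACUUGAGGAAUAUUCUGGCAGGUGCUG-3'

The mRNA has the sequence of the coding strand (reverse complement of the template) with T→U. Reverse complement of CAGCACCTGCCAGAATATTCCTCAAGTGATCGCG is CGCGATCACTTGAGGAATATTCTGGCAGGTGCTG; then T→U.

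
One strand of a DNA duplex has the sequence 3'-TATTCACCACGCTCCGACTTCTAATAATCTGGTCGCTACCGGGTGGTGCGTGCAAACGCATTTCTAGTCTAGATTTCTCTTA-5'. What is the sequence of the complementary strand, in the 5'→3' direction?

The strand is given 3'→5', so its complement runs 5'→3' in the same left-to-right order: pair each base A↔T, G↔C.

5′-ATAAGTGGTGCGAGGCTGAAGATTATTAGACCAGCGATGGCCCACCACGCACGTTTGCGTAAAGATCAGATCTAAAGAGAAT-3′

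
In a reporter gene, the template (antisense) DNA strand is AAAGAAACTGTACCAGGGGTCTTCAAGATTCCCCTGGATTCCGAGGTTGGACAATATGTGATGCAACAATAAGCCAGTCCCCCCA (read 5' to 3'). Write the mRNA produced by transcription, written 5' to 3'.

RNA polymerase reads the template 3'→5' and synthesizes mRNA 5'→3' by base-pairing (A→U, T→A, G↔C). The complement of the template is TTTCTTTGACATGGTCCCCAGAAGTTCTAAGGGGACCTAAGGCTCCAACCTGTTATACACTACGTTGTTATTCGGTCAGGGGGGT; antiparallel, so 5'→3' the coding strand is TGGGGGGACTGGCTTATTGTTGCATCACATATTGTCCAACCTCGGAATCCAGGGGAATCTTGAAGACCCCTGGTACAGTTTCTTT. Replace T with U for the mRNA.

5'-UGGGGGGACUGGCUUAUUGUUGCAUCACAUAUUGUCCAACCUCGGAAUCCAGGGGAAUCUUGAAGACCCCUGGUACAGUUUCUUU-3'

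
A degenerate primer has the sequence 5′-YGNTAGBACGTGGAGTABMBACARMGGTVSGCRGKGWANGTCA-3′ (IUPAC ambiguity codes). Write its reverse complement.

Standard pairs A↔T, G↔C; ambiguity codes pair R↔Y, M↔K, W↔W, S↔S, B↔V, N↔N. Complement (RCNATCVTGCACCTCATVKVTGTYKCCABSCGYCMCWTNCAGT), then reverse for 5'→3'.

5'-TGACNTWCMCYGCSBACCKYTGTVKVTACTCCACGTVCTANCR-3'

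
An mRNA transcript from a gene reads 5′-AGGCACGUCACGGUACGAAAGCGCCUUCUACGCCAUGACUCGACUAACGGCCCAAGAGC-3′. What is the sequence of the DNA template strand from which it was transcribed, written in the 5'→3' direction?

Replace U with T to get the coding DNA strand: AGGCACGTCACGGTACGAAAGCGCCTTCTACGCCATGACTCGACTAACGGCCCAAGAGC. The template strand is its reverse complement (complement TCCGTGCAGTGCCATGCTTTCGCGGAAGATGCGGTACTGAGCTGATTGCCGGGTTCTCG, then reverse).

5′-GCTCTTGGGCCGTTAGTCGAGTCATGGCGTAGAAGGCGCTTTCGTACCGTGACGTGCCT-3′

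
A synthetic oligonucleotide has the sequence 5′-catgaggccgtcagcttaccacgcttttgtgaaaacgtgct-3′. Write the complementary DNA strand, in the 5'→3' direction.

5'-AGCACGTTTTCACAAAAGCGTGGTAAGCTGACGGCCTCATG-3'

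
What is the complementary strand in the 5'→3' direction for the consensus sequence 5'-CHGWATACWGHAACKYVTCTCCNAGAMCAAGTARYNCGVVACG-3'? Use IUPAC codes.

5'-CGTBBCGNRYTACTTGKTCTNGGAGABRMGTTDCWGTATWCDG-3'

Standard pairs A↔T, G↔C; ambiguity codes pair R↔Y, M↔K, W↔W, H↔D, V↔B, N↔N. Complement (GDCWTATGWCDTTGMRBAGAGGNTCTKGTTCATYRNGCBBTGC), then reverse for 5'→3'.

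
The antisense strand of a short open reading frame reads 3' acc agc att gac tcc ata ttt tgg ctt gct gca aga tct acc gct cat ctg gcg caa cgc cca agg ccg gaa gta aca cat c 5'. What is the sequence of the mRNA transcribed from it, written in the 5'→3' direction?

Reading the template 3'→5' as shown, RNA polymerase pairs each base (A→U, T→A, G↔C) to build mRNA 5'→3' directly.

5′-UGGUCGUAACUGAGGUAUAAAACCGAACGACGUUCUAGAUGGCGAGUAGACCGCGUUGCGGGUUCCGGCCUUCAUUGUGUAG-3′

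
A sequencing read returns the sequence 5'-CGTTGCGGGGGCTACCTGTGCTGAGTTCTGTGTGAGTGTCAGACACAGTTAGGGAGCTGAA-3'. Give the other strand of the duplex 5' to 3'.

5'-TTCAGCTCCCTAACTGTGTCTGACACTCACACAGAACTCAGCACAGGTAGCCCCCGCAACG-3'

The complement of CGTTGCGGGGGCTACCTGTGCTGAGTTCTGTGTGAGTGTCAGACACAGTTAGGGAGCTGAA is GCAACGCCCCCGATGGACACGACTCAAGACACACTCACAGTCTGTGTCAATCCCTCGACTT (A↔T, G↔C). DNA strands are antiparallel, so the complementary strand runs 3'→5'; reversing gives the 5'→3' form.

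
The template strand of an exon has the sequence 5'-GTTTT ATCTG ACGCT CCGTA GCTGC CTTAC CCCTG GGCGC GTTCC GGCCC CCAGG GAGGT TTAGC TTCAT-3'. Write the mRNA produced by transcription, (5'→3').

5'-AUGAAGCUAAACCUCCCUGGGGGCCGGAACGCGCCCAGGGGUAAGGCAGCUACGGAGCGUCAGAUAAAAC-3'

RNA polymerase reads the template 3'→5' and synthesizes mRNA 5'→3' by base-pairing (A→U, T→A, G↔C). The complement of the template is CAAAATAGACTGCGAGGCATCGACGGAATGGGGACCCGCGCAAGGCCGGGGGTCCCTCCAAATCGAAGTA; antiparallel, so 5'→3' the coding strand is ATGAAGCTAAACCTCCCTGGGGGCCGGAACGCGCCCAGGGGTAAGGCAGCTACGGAGCGTCAGATAAAAC. Replace T with U for the mRNA.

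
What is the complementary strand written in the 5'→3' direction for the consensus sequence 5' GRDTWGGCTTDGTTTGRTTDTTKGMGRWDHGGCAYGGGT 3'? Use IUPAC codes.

5′-ACCCRTGCCDHWYCKCMAAHAAYCAAACHAAGCCWAHYC-3′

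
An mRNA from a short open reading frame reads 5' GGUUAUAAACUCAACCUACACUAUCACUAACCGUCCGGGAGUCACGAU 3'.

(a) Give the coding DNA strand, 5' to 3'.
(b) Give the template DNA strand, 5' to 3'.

(a) 5′-GGTTATAAACTCAACCTACACTATCACTAACCGTCCGGGAGTCACGAT-3′
(b) 5′-ATCGTGACTCCCGGACGGTTAGTGATAGTGTAGGTTGAGTTTATAACC-3′

(a) The coding strand matches the mRNA with U→T.
(b) The template strand is the reverse complement of the coding strand.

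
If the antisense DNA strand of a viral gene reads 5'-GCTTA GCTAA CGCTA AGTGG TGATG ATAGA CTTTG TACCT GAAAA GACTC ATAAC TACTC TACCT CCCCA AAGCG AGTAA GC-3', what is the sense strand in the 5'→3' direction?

5'-GCTTACTCGCTTTGGGGAGGTAGAGTAGTTATGAGTCTTTTCAGGTACAAAGTCTATCATCACCACTTAGCGTTAGCTAAGC-3'

The coding strand is complementary and antiparallel to the template: take the complement (A↔T, G↔C) and reverse.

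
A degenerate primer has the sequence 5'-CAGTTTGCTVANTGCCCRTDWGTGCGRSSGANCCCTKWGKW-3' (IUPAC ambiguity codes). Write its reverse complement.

5'-WMCWMAGGGNTCSSYCGCACWHAYGGGCANTBAGCAAACTG-3'

Standard pairs A↔T, G↔C; ambiguity codes pair R↔Y, K↔M, W↔W, S↔S, D↔H, V↔B, N↔N. Complement (GTCAAACGABTNACGGGYAHWCACGCYSSCTNGGGAMWCMW), then reverse for 5'→3'.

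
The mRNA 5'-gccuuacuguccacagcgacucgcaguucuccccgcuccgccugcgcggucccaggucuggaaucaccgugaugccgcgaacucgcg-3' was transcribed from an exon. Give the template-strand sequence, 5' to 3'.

Replace U with T to get the coding DNA strand: GCCTTACTGTCCACAGCGACTCGCAGTTCTCCCCGCTCCGCCTGCGCGGTCCCAGGTCTGGAATCACCGTGATGCCGCGAACTCGCG. The template strand is its reverse complement (complement CGGAATGACAGGTGTCGCTGAGCGTCAAGAGGGGCGAGGCGGACGCGCCAGGGTCCAGACCTTAGTGGCACTACGGCGCTTGAGCGC, then reverse).

5'-CGCGAGTTCGCGGCATCACGGTGATTCCAGACCTGGGACCGCGCAGGCGGAGCGGGGAGAACTGCGAGTCGCTGTGGACAGTAAGGC-3'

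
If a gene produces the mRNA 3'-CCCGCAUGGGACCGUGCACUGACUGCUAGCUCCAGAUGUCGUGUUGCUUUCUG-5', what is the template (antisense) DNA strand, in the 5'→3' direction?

5'-GGGCGTACCCTGGCACGTGACTGACGATCGAGGTCTACAGCACAACGAAAGAC-3'

Written 5'→3' the mRNA is GUCUUUCGUUGUGCUGUAGACCUCGAUCGUCAGUCACGUGCCAGGGUACGCCC, so the coding DNA strand is GTCTTTCGTTGTGCTGTAGACCTCGATCGTCAGTCACGTGCCAGGGTACGCCC. The template is its reverse complement.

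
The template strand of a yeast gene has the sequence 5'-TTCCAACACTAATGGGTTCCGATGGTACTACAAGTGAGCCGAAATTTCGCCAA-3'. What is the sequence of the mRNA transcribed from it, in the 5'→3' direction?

5'-UUGGCGAAAUUUCGGCUCACUUGUAGUACCAUCGGAACCCAUUAGUGUUGGAA-3'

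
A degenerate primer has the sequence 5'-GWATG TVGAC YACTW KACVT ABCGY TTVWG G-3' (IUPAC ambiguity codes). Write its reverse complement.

Standard pairs A↔T, G↔C; ambiguity codes pair Y↔R, K↔M, W↔W, B↔V. Complement (CWTACABCTGRTGAWMTGBATVGCRAABWCC), then reverse for 5'→3'.

5'-CCWBAARCGVTABGTMWAGTRGTCBACATWC-3'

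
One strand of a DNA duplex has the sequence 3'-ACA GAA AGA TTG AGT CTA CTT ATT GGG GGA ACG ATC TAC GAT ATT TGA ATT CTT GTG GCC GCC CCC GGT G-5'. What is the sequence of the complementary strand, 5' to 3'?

5'-TGTCTTTCTAACTCAGATGAATAACCCCCTTGCTAGATGCTATAAACTTAAGAACACCGGCGGGGGCCAC-3'

The strand is given 3'→5', so its complement runs 5'→3' in the same left-to-right order: pair each base A↔T, G↔C.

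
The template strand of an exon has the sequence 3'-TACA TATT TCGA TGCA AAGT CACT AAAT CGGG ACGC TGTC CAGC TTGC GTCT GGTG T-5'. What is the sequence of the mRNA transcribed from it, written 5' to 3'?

Reading the template 3'→5' as shown, RNA polymerase pairs each base (A→U, T→A, G↔C) to build mRNA 5'→3' directly.

5'-AUGUAUAAAGCUACGUUUCAGUGAUUUAGCCCUGCGACAGGUCGAACGCAGACCACA-3'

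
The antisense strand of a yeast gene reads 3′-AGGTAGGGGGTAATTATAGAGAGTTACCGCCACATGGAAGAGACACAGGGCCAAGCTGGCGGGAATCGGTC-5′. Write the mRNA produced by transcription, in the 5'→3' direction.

5′-UCCAUCCCCCAUUAAUAUCUCUCAAUGGCGGUGUACCUUCUCUGUGUCCCGGUUCGACCGCCCUUAGCCAG-3′

Reading the template 3'→5' as shown, RNA polymerase pairs each base (A→U, T→A, G↔C) to build mRNA 5'→3' directly.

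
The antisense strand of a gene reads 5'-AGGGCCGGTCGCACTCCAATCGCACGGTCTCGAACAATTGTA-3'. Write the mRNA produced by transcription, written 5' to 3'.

5'-UACAAUUGUUCGAGACCGUGCGAUUGGAGUGCGACCGGCCCU-3'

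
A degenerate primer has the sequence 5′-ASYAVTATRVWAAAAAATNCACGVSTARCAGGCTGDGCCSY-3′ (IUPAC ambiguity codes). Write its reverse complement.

5'-RSGGCHCAGCCTGYTASBCGTGNATTTTTTWBYATABTRST-3'

Standard pairs A↔T, G↔C; ambiguity codes pair R↔Y, W↔W, S↔S, D↔H, V↔B, N↔N. Complement (TSRTBATAYBWTTTTTTANGTGCBSATYGTCCGACHCGGSR), then reverse for 5'→3'.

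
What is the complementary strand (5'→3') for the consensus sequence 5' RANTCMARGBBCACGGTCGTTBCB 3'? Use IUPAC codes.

5'-VGVAACGACCGTGVVCYTKGANTY-3'

Standard pairs A↔T, G↔C; ambiguity codes pair R↔Y, M↔K, B↔V, N↔N. Complement (YTNAGKTYCVVGTGCCAGCAAVGV), then reverse for 5'→3'.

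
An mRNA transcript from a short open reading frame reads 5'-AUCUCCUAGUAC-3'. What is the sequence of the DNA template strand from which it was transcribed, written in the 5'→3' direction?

5′-GTACTAGGAGAT-3′

Replace U with T to get the coding DNA strand: ATCTCCTAGTAC. The template strand is its reverse complement (complement TAGAGGATCATG, then reverse).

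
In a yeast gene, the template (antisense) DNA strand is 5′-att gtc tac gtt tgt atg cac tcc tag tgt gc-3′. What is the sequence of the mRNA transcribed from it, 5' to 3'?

5'-GCACACUAGGAGUGCAUACAAACGUAGACAAU-3'

The mRNA has the sequence of the coding strand (reverse complement of the template) with T→U. Reverse complement of ATTGTCTACGTTTGTATGCACTCCTAGTGTGC is GCACACTAGGAGTGCATACAAACGTAGACAAT; then T→U.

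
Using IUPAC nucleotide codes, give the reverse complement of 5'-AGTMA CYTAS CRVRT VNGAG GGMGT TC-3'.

5′-GAACKCCCTCNBAYBYGSTARGTKACT-3′

Standard pairs A↔T, G↔C; ambiguity codes pair R↔Y, M↔K, S↔S, V↔B, N↔N. Complement (TCAKTGRATSGYBYABNCTCCCKCAAG), then reverse for 5'→3'.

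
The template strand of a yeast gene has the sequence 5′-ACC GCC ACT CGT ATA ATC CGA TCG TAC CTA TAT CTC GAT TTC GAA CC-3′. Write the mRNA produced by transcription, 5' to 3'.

5'-GGUUCGAAAUCGAGAUAUAGGUACGAUCGGAUUAUACGAGUGGCGGU-3'

RNA polymerase reads the template 3'→5' and synthesizes mRNA 5'→3' by base-pairing (A→U, T→A, G↔C). The complement of the template is TGGCGGTGAGCATATTAGGCTAGCATGGATATAGAGCTAAAGCTTGG; antiparallel, so 5'→3' the coding strand is GGTTCGAAATCGAGATATAGGTACGATCGGATTATACGAGTGGCGGT. Replace T with U for the mRNA.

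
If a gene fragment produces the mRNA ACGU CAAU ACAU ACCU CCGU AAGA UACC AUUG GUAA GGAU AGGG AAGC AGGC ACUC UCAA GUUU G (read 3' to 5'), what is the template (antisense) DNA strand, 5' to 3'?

Written 5'→3' the mRNA is GUUUGAACUCUCACGGACGAAGGGAUAGGAAUGGUUACCAUAGAAUGCCUCCAUACAUAACUGCA, so the coding DNA strand is GTTTGAACTCTCACGGACGAAGGGATAGGAATGGTTACCATAGAATGCCTCCATACATAACTGCA. The template is its reverse complement.

5'-TGCAGTTATGTATGGAGGCATTCTATGGTAACCATTCCTATCCCTTCGTCCGTGAGAGTTCAAAC-3'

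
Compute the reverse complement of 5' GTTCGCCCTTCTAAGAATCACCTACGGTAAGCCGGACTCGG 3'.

5′-CCGAGTCCGGCTTACCGTAGGTGATTCTTAGAAGGGCGAAC-3′

Reading the sequence 3'→5' and pairing each base (A↔T, G↔C) gives the reverse complement directly.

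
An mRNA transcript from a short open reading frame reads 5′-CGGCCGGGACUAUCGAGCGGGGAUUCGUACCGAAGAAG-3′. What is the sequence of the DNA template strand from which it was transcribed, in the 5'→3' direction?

Replace U with T to get the coding DNA strand: CGGCCGGGACTATCGAGCGGGGATTCGTACCGAAGAAG. The template strand is its reverse complement (complement GCCGGCCCTGATAGCTCGCCCCTAAGCATGGCTTCTTC, then reverse).

5'-CTTCTTCGGTACGAATCCCCGCTCGATAGTCCCGGCCG-3'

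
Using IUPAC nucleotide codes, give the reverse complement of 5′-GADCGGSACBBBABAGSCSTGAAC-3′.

Standard pairs A↔T, G↔C; ambiguity codes pair S↔S, B↔V, D↔H. Complement (CTHGCCSTGVVVTVTCSGSACTTG), then reverse for 5'→3'.

5'-GTTCASGSCTVTVVVGTSCCGHTC-3'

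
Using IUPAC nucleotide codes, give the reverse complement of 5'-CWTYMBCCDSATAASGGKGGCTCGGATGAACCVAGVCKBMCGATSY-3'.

5'-RSATCGKVMGBCTBGGTTCATCCGAGCCMCCSTTATSHGGVKRAWG-3'

Standard pairs A↔T, G↔C; ambiguity codes pair Y↔R, M↔K, W↔W, S↔S, B↔V, D↔H. Complement (GWARKVGGHSTATTSCCMCCGAGCCTACTTGGBTCBGMVKGCTASR), then reverse for 5'→3'.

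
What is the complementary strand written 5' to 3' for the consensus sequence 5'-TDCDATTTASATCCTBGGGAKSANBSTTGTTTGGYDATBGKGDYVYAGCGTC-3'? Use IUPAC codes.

5'-GACGCTRBRHCMCVATHRCCAAACAASVNTSMTCCCVAGGATSTAAATHGHA-3'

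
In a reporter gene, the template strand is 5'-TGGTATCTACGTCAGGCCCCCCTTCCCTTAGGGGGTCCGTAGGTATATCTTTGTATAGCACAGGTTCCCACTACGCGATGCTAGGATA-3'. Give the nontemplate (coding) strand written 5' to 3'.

5'-TATCCTAGCATCGCGTAGTGGGAACCTGTGCTATACAAAGATATACCTACGGACCCCCTAAGGGAAGGGGGGCCTGACGTAGATACCA-3'

The coding strand is complementary and antiparallel to the template: take the complement (A↔T, G↔C) and reverse.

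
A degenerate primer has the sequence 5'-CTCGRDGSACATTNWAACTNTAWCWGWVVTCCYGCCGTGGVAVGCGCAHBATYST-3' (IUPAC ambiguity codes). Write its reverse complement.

Standard pairs A↔T, G↔C; ambiguity codes pair R↔Y, W↔W, S↔S, B↔V, D↔H, N↔N. Complement (GAGCYHCSTGTAANWTTGANATWGWCWBBAGGRCGGCACCBTBCGCGTDVTARSA), then reverse for 5'→3'.

5'-ASRATVDTGCGCBTBCCACGGCRGGABBWCWGWTANAGTTWNAATGTSCHYCGAG-3'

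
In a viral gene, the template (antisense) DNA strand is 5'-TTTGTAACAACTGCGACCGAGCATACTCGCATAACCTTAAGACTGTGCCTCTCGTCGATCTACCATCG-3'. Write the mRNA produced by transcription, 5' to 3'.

5′-CGAUGGUAGAUCGACGAGAGGCACAGUCUUAAGGUUAUGCGAGUAUGCUCGGUCGCAGUUGUUACAAA-3′

RNA polymerase reads the template 3'→5' and synthesizes mRNA 5'→3' by base-pairing (A→U, T→A, G↔C). The complement of the template is AAACATTGTTGACGCTGGCTCGTATGAGCGTATTGGAATTCTGACACGGAGAGCAGCTAGATGGTAGC; antiparallel, so 5'→3' the coding strand is CGATGGTAGATCGACGAGAGGCACAGTCTTAAGGTTATGCGAGTATGCTCGGTCGCAGTTGTTACAAA. Replace T with U for the mRNA.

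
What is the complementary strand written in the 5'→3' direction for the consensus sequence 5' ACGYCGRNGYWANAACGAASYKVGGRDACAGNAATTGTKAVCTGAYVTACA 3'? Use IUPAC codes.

5'-TGTABRTCAGBTMACAATTNCTGTHYCCBMRSTTCGTTNTWRCNYCGRCGT-3'

Standard pairs A↔T, G↔C; ambiguity codes pair R↔Y, K↔M, W↔W, S↔S, D↔H, V↔B, N↔N. Complement (TGCRGCYNCRWTNTTGCTTSRMBCCYHTGTCNTTAACAMTBGACTRBATGT), then reverse for 5'→3'.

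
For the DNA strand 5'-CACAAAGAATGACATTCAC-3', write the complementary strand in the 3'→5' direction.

Base-pairing A↔T, G↔C gives the complement. The complementary strand is antiparallel, so paired with a 5'→3' strand it runs 3'→5'.

3′-GTGTTTCTTACTGTAAGTG-5′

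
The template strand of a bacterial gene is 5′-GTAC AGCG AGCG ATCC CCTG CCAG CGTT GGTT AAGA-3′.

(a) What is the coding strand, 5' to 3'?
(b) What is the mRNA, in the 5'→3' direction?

(a) 5'-TCTTAACCAACGCTGGCAGGGGATCGCTCGCTGTAC-3'
(b) 5'-UCUUAACCAACGCUGGCAGGGGAUCGCUCGCUGUAC-3'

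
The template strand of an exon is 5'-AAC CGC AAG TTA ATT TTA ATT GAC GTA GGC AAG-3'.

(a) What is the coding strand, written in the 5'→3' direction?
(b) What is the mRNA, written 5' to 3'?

(a) 5'-CTTGCCTACGTCAATTAAAATTAACTTGCGGTT-3'
(b) 5'-CUUGCCUACGUCAAUUAAAAUUAACUUGCGGUU-3'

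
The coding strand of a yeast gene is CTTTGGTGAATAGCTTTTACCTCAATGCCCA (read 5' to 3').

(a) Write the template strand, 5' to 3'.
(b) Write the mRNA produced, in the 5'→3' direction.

(a) The template strand is the reverse complement of the coding strand: complement GAAACCACTTATCGAAAATGGAGTTACGGGT, then reverse.
(b) mRNA matches the coding strand with T→U.

(a) 5'-TGGGCATTGAGGTAAAAGCTATTCACCAAAG-3'
(b) 5'-CUUUGGUGAAUAGCUUUUACCUCAAUGCCCA-3'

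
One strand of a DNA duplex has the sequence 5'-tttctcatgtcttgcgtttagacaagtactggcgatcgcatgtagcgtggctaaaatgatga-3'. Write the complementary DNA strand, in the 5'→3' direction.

5'-TCATCATTTTAGCCACGCTACATGCGATCGCCAGTACTTGTCTAAACGCAAGACATGAGAAA-3'

The complement of TTTCTCATGTCTTGCGTTTAGACAAGTACTGGCGATCGCATGTAGCGTGGCTAAAATGATGA is AAAGAGTACAGAACGCAAATCTGTTCATGACCGCTAGCGTACATCGCACCGATTTTACTACT (A↔T, G↔C). DNA strands are antiparallel, so the complementary strand runs 3'→5'; reversing gives the 5'→3' form.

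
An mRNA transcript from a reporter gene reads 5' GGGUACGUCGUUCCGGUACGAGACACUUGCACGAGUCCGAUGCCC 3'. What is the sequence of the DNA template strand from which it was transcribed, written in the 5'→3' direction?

5'-GGGCATCGGACTCGTGCAAGTGTCTCGTACCGGAACGACGTACCC-3'

Replace U with T to get the coding DNA strand: GGGTACGTCGTTCCGGTACGAGACACTTGCACGAGTCCGATGCCC. The template strand is its reverse complement (complement CCCATGCAGCAAGGCCATGCTCTGTGAACGTGCTCAGGCTACGGG, then reverse).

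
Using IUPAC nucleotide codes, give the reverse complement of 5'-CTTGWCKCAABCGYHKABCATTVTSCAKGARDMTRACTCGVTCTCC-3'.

5'-GGAGABCGAGTYAKHYTCMTGSABAATGVTMDRCGVTTGMGWCAAG-3'

Standard pairs A↔T, G↔C; ambiguity codes pair R↔Y, M↔K, W↔W, S↔S, B↔V, D↔H. Complement (GAACWGMGTTVGCRDMTVGTAABASGTMCTYHKAYTGAGCBAGAGG), then reverse for 5'→3'.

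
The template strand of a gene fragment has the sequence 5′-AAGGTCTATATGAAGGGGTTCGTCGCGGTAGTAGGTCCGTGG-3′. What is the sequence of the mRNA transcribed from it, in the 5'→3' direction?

5′-CCACGGACCUACUACCGCGACGAACCCCUUCAUAUAGACCUU-3′

RNA polymerase reads the template 3'→5' and synthesizes mRNA 5'→3' by base-pairing (A→U, T→A, G↔C). The complement of the template is TTCCAGATATACTTCCCCAAGCAGCGCCATCATCCAGGCACC; antiparallel, so 5'→3' the coding strand is CCACGGACCTACTACCGCGACGAACCCCTTCATATAGACCTT. Replace T with U for the mRNA.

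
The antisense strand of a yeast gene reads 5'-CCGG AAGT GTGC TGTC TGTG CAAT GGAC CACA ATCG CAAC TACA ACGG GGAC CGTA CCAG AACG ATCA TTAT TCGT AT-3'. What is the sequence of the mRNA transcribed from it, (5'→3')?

5'-AUACGAAUAAUGAUCGUUCUGGUACGGUCCCCGUUGUAGUUGCGAUUGUGGUCCAUUGCACAGACAGCACACUUCCGG-3'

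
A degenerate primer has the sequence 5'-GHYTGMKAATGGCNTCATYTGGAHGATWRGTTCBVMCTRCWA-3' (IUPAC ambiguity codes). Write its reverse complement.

5'-TWGYAGKBVGAACYWATCDTCCARATGANGCCATTMKCARDC-3'

Standard pairs A↔T, G↔C; ambiguity codes pair R↔Y, M↔K, W↔W, B↔V, H↔D, N↔N. Complement (CDRACKMTTACCGNAGTARACCTDCTAWYCAAGVBKGAYGWT), then reverse for 5'→3'.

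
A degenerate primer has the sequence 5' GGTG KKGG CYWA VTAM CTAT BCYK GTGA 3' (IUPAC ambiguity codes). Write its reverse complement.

5'-TCACMRGVATAGKTABTWRGCCMMCACC-3'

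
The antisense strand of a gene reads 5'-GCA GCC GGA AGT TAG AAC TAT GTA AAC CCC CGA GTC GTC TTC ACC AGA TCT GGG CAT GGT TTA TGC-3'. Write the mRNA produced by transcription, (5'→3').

5'-GCAUAAACCAUGCCCAGAUCUGGUGAAGACGACUCGGGGGUUUACAUAGUUCUAACUUCCGGCUGC-3'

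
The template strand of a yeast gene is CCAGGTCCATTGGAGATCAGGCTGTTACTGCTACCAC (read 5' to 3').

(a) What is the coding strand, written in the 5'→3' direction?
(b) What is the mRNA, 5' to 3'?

(a) 5'-GTGGTAGCAGTAACAGCCTGATCTCCAATGGACCTGG-3'
(b) 5′-GUGGUAGCAGUAACAGCCUGAUCUCCAAUGGACCUGG-3′

(a) The coding strand is the reverse complement of the template: complement GGTCCAGGTAACCTCTAGTCCGACAATGACGATGGTG, then reverse.
(b) mRNA has the coding-strand sequence with T→U.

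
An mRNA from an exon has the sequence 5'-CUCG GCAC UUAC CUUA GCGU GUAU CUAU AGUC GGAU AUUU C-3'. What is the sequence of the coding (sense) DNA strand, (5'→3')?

The coding DNA strand has the same 5'→3' sequence as the mRNA with U replaced by T.

5′-CTCGGCACTTACCTTAGCGTGTATCTATAGTCGGATATTTC-3′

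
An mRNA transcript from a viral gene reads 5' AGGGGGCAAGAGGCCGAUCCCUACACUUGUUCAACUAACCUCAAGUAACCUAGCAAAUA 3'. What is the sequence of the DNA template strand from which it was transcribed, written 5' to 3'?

Replace U with T to get the coding DNA strand: AGGGGGCAAGAGGCCGATCCCTACACTTGTTCAACTAACCTCAAGTAACCTAGCAAATA. The template strand is its reverse complement (complement TCCCCCGTTCTCCGGCTAGGGATGTGAACAAGTTGATTGGAGTTCATTGGATCGTTTAT, then reverse).

5'-TATTTGCTAGGTTACTTGAGGTTAGTTGAACAAGTGTAGGGATCGGCCTCTTGCCCCCT-3'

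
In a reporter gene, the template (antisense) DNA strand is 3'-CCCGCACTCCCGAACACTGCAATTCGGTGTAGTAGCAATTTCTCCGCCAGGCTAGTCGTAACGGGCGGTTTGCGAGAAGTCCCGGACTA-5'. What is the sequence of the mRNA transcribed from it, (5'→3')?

5'-GGGCGUGAGGGCUUGUGACGUUAAGCCACAUCAUCGUUAAAGAGGCGGUCCGAUCAGCAUUGCCCGCCAAACGCUCUUCAGGGCCUGAU-3'

Reading the template 3'→5' as shown, RNA polymerase pairs each base (A→U, T→A, G↔C) to build mRNA 5'→3' directly.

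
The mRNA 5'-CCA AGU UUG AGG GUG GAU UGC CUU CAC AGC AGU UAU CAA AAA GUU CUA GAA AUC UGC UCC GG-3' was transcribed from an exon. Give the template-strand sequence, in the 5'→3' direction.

5′-CCGGAGCAGATTTCTAGAACTTTTTGATAACTGCTGTGAAGGCAATCCACCCTCAAACTTGG-3′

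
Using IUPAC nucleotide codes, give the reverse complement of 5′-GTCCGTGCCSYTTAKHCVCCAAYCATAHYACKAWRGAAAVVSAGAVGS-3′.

5'-SCBTCTSBBTTTCYWTMGTRDTATGRTTGGBGDMTAARSGGCACGGAC-3'

Standard pairs A↔T, G↔C; ambiguity codes pair R↔Y, K↔M, W↔W, S↔S, H↔D, V↔B. Complement (CAGGCACGGSRAATMDGBGGTTRGTATDRTGMTWYCTTTBBSTCTBCS), then reverse for 5'→3'.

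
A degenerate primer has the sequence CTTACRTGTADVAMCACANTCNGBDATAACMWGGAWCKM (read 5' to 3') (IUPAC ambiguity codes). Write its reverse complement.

5'-KMGWTCCWKGTTATHVCNGANTGTGKTBHTACAYGTAAG-3'

Standard pairs A↔T, G↔C; ambiguity codes pair R↔Y, M↔K, W↔W, B↔V, D↔H, N↔N. Complement (GAATGYACATHBTKGTGTNAGNCVHTATTGKWCCTWGMK), then reverse for 5'→3'.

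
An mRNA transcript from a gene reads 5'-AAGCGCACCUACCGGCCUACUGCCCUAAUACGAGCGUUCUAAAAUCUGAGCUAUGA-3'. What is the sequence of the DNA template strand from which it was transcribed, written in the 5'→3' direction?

5'-TCATAGCTCAGATTTTAGAACGCTCGTATTAGGGCAGTAGGCCGGTAGGTGCGCTT-3'

Replace U with T to get the coding DNA strand: AAGCGCACCTACCGGCCTACTGCCCTAATACGAGCGTTCTAAAATCTGAGCTATGA. The template strand is its reverse complement (complement TTCGCGTGGATGGCCGGATGACGGGATTATGCTCGCAAGATTTTAGACTCGATACT, then reverse).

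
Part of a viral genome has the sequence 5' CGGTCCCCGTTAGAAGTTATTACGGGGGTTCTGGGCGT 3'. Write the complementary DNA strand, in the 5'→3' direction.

5'-ACGCCCAGAACCCCCGTAATAACTTCTAACGGGGACCG-3'

Pairing A↔T and G↔C gives GCCAGGGGCAATCTTCAATAATGCCCCCAAGACCCGCA, running 3'→5'. Reverse for the 5'→3' convention.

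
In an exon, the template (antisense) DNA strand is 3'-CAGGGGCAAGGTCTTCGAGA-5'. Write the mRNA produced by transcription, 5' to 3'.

5'-GUCCCCGUUCCAGAAGCUCU-3'

Reading the template 3'→5' as shown, RNA polymerase pairs each base (A→U, T→A, G↔C) to build mRNA 5'→3' directly.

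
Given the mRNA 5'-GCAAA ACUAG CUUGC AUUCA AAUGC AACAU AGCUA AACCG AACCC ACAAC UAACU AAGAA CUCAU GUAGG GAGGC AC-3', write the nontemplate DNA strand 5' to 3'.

5'-GCAAAACTAGCTTGCATTCAAATGCAACATAGCTAAACCGAACCCACAACTAACTAAGAACTCATGTAGGGAGGCAC-3'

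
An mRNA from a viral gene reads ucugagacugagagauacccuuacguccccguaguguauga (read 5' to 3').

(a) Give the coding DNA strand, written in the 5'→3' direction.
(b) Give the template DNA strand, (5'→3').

(a) The coding strand matches the mRNA with U→T.
(b) The template strand is the reverse complement of the coding strand.

(a) 5′-TCTGAGACTGAGAGATACCCTTACGTCCCCGTAGTGTATGA-3′
(b) 5'-TCATACACTACGGGGACGTAAGGGTATCTCTCAGTCTCAGA-3'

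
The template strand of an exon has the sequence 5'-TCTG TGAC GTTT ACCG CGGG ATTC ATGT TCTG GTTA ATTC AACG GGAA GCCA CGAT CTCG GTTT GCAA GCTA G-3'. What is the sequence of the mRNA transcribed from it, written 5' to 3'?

RNA polymerase reads the template 3'→5' and synthesizes mRNA 5'→3' by base-pairing (A→U, T→A, G↔C). The complement of the template is AGACACTGCAAATGGCGCCCTAAGTACAAGACCAATTAAGTTGCCCTTCGGTGCTAGAGCCAAACGTTCGATC; antiparallel, so 5'→3' the coding strand is CTAGCTTGCAAACCGAGATCGTGGCTTCCCGTTGAATTAACCAGAACATGAATCCCGCGGTAAACGTCACAGA. Replace T with U for the mRNA.

5'-CUAGCUUGCAAACCGAGAUCGUGGCUUCCCGUUGAAUUAACCAGAACAUGAAUCCCGCGGUAAACGUCACAGA-3'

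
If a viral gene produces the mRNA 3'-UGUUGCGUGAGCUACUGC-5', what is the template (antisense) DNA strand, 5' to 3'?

5′-ACAACGCACTCGATGACG-3′

Written 5'→3' the mRNA is CGUCAUCGAGUGCGUUGU, so the coding DNA strand is CGTCATCGAGTGCGTTGT. The template is its reverse complement.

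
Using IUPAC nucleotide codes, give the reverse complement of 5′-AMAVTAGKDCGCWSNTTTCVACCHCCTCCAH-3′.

5′-DTGGAGGDGGTBGAAANSWGCGHMCTABTKT-3′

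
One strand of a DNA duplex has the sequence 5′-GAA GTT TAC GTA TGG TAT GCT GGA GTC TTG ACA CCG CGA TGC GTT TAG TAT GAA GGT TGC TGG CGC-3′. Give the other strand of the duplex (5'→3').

5'-GCGCCAGCAACCTTCATACTAAACGCATCGCGGTGTCAAGACTCCAGCATACCATACGTAAACTTC-3'

The complement of GAAGTTTACGTATGGTATGCTGGAGTCTTGACACCGCGATGCGTTTAGTATGAAGGTTGCTGGCGC is CTTCAAATGCATACCATACGACCTCAGAACTGTGGCGCTACGCAAATCATACTTCCAACGACCGCG (A↔T, G↔C). DNA strands are antiparallel, so the complementary strand runs 3'→5'; reversing gives the 5'→3' form.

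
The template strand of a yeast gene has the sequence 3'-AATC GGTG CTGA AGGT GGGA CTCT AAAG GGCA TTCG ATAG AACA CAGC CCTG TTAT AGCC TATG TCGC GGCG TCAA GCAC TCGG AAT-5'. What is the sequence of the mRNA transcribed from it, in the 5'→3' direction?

5'-UUAGCCACGACUUCCACCCUGAGAUUUCCCGUAAGCUAUCUUGUGUCGGGACAAUAUCGGAUACAGCGCCGCAGUUCGUGAGCCUUA-3'

Reading the template 3'→5' as shown, RNA polymerase pairs each base (A→U, T→A, G↔C) to build mRNA 5'→3' directly.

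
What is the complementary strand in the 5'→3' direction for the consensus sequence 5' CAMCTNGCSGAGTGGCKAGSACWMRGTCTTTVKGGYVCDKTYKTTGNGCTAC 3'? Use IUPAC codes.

5'-GTAGCNCAAMRAMHGBRCCMBAAAGACYKWGTSCTMGCCACTCSGCNAGKTG-3'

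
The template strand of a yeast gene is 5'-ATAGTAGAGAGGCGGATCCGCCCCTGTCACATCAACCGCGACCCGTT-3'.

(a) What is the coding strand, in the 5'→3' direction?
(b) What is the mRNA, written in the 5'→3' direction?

(a) The coding strand is the reverse complement of the template: complement TATCATCTCTCCGCCTAGGCGGGGACAGTGTAGTTGGCGCTGGGCAA, then reverse.
(b) mRNA has the coding-strand sequence with T→U.

(a) 5'-AACGGGTCGCGGTTGATGTGACAGGGGCGGATCCGCCTCTCTACTAT-3'
(b) 5'-AACGGGUCGCGGUUGAUGUGACAGGGGCGGAUCCGCCUCUCUACUAU-3'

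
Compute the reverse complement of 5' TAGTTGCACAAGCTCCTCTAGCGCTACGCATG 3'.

5'-CATGCGTAGCGCTAGAGGAGCTTGTGCAACTA-3'

Complement each base (A↔T, G↔C): ATCAACGTGTTCGAGGAGATCGCGATGCGTAC. Then reverse.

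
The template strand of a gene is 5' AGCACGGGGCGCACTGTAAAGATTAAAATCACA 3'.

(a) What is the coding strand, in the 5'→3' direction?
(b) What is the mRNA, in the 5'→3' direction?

(a) The coding strand is the reverse complement of the template: complement TCGTGCCCCGCGTGACATTTCTAATTTTAGTGT, then reverse.
(b) mRNA has the coding-strand sequence with T→U.

(a) 5'-TGTGATTTTAATCTTTACAGTGCGCCCCGTGCT-3'
(b) 5′-UGUGAUUUUAAUCUUUACAGUGCGCCCCGUGCU-3′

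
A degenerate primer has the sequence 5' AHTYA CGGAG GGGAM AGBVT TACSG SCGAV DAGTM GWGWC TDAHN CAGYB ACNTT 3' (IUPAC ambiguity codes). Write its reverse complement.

5'-AANGTVRCTGNDTHAGWCWCKACTHBTCGSCSGTAABVCTKTCCCCTCCGTRADT-3'

Standard pairs A↔T, G↔C; ambiguity codes pair Y↔R, M↔K, W↔W, S↔S, B↔V, D↔H, N↔N. Complement (TDARTGCCTCCCCTKTCVBAATGSCSGCTBHTCAKCWCWGAHTDNGTCRVTGNAA), then reverse for 5'→3'.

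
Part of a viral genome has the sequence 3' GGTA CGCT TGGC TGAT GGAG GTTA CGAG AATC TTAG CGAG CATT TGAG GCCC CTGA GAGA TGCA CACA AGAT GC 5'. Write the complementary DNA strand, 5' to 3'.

5′-CCATGCGAACCGACTACCTCCAATGCTCTTAGAATCGCTCGTAAACTCCGGGGACTCTCTACGTGTGTTCTACG-3′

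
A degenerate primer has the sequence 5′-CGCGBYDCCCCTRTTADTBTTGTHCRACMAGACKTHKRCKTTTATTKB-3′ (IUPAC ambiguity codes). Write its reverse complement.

5′-VMAATAAAMGYMDAMGTCTKGTYGDACAAVAHTAAYAGGGGHRVCGCG-3′

Standard pairs A↔T, G↔C; ambiguity codes pair R↔Y, M↔K, B↔V, D↔H. Complement (GCGCVRHGGGGAYAATHAVAACADGYTGKTCTGMADMYGMAAATAAMV), then reverse for 5'→3'.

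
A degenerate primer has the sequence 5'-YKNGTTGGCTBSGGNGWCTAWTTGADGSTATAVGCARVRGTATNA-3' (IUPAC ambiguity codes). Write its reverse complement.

5'-TNATACYBYTGCBTATASCHTCAAWTAGWCNCCSVAGCCAACNMR-3'

Standard pairs A↔T, G↔C; ambiguity codes pair R↔Y, K↔M, W↔W, S↔S, B↔V, D↔H, N↔N. Complement (RMNCAACCGAVSCCNCWGATWAACTHCSATATBCGTYBYCATANT), then reverse for 5'→3'.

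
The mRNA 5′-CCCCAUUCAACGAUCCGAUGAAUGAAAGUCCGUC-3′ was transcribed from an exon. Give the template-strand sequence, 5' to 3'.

5'-GACGGACTTTCATTCATCGGATCGTTGAATGGGG-3'

Replace U with T to get the coding DNA strand: CCCCATTCAACGATCCGATGAATGAAAGTCCGTC. The template strand is its reverse complement (complement GGGGTAAGTTGCTAGGCTACTTACTTTCAGGCAG, then reverse).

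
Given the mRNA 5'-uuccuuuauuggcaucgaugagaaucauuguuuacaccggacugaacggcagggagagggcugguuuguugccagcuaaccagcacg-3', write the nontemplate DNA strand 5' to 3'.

5'-TTCCTTTATTGGCATCGATGAGAATCATTGTTTACACCGGACTGAACGGCAGGGAGAGGGCTGGTTTGTTGCCAGCTAACCAGCACG-3'

The coding DNA strand has the same 5'→3' sequence as the mRNA with U replaced by T.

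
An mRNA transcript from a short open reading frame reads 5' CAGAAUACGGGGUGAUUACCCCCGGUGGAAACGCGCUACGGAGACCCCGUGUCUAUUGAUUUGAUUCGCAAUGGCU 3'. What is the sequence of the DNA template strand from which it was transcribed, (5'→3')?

5'-AGCCATTGCGAATCAAATCAATAGACACGGGGTCTCCGTAGCGCGTTTCCACCGGGGGTAATCACCCCGTATTCTG-3'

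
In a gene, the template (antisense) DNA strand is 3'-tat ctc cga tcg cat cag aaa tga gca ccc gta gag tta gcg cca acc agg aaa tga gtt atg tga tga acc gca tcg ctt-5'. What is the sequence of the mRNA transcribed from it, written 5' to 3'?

5′-AUAGAGGCUAGCGUAGUCUUUACUCGUGGGCAUCUCAAUCGCGGUUGGUCCUUUACUCAAUACACUACUUGGCGUAGCGAA-3′

Reading the template 3'→5' as shown, RNA polymerase pairs each base (A→U, T→A, G↔C) to build mRNA 5'→3' directly.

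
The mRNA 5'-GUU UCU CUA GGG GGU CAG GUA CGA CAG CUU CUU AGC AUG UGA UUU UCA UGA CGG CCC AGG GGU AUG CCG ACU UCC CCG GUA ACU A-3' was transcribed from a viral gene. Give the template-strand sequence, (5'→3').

5'-TAGTTACCGGGGAAGTCGGCATACCCCTGGGCCGTCATGAAAATCACATGCTAAGAAGCTGTCGTACCTGACCCCCTAGAGAAAC-3'

Replace U with T to get the coding DNA strand: GTTTCTCTAGGGGGTCAGGTACGACAGCTTCTTAGCATGTGATTTTCATGACGGCCCAGGGGTATGCCGACTTCCCCGGTAACTA. The template strand is its reverse complement (complement CAAAGAGATCCCCCAGTCCATGCTGTCGAAGAATCGTACACTAAAAGTACTGCCGGGTCCCCATACGGCTGAAGGGGCCATTGAT, then reverse).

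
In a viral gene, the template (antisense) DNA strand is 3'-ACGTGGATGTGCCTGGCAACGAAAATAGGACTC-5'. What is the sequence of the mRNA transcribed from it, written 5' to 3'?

5'-UGCACCUACACGGACCGUUGCUUUUAUCCUGAG-3'

Reading the template 3'→5' as shown, RNA polymerase pairs each base (A→U, T→A, G↔C) to build mRNA 5'→3' directly.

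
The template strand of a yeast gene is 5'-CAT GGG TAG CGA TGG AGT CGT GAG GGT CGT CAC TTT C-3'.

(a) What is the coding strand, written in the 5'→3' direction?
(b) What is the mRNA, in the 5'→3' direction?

(a) 5'-GAAAGTGACGACCCTCACGACTCCATCGCTACCCATG-3'
(b) 5′-GAAAGUGACGACCCUCACGACUCCAUCGCUACCCAUG-3′

(a) The coding strand is the reverse complement of the template: complement GTACCCATCGCTACCTCAGCACTCCCAGCAGTGAAAG, then reverse.
(b) mRNA has the coding-strand sequence with T→U.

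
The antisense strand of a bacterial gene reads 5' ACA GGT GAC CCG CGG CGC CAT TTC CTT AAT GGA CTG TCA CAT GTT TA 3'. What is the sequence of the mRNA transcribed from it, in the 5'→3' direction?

5'-UAAACAUGUGACAGUCCAUUAAGGAAAUGGCGCCGCGGGUCACCUGU-3'

RNA polymerase reads the template 3'→5' and synthesizes mRNA 5'→3' by base-pairing (A→U, T→A, G↔C). The complement of the template is TGTCCACTGGGCGCCGCGGTAAAGGAATTACCTGACAGTGTACAAAT; antiparallel, so 5'→3' the coding strand is TAAACATGTGACAGTCCATTAAGGAAATGGCGCCGCGGGTCACCTGT. Replace T with U for the mRNA.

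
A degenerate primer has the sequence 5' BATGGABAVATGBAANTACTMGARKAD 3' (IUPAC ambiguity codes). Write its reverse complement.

5′-HTMYTCKAGTANTTVCATBTVTCCATV-3′

Standard pairs A↔T, G↔C; ambiguity codes pair R↔Y, M↔K, B↔V, D↔H, N↔N. Complement (VTACCTVTBTACVTTNATGAKCTYMTH), then reverse for 5'→3'.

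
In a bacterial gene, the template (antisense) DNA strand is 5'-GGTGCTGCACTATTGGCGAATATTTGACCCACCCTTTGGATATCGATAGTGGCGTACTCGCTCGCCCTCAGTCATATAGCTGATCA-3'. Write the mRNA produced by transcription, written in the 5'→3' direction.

5'-UGAUCAGCUAUAUGACUGAGGGCGAGCGAGUACGCCACUAUCGAUAUCCAAAGGGUGGGUCAAAUAUUCGCCAAUAGUGCAGCACC-3'

RNA polymerase reads the template 3'→5' and synthesizes mRNA 5'→3' by base-pairing (A→U, T→A, G↔C). The complement of the template is CCACGACGTGATAACCGCTTATAAACTGGGTGGGAAACCTATAGCTATCACCGCATGAGCGAGCGGGAGTCAGTATATCGACTAGT; antiparallel, so 5'→3' the coding strand is TGATCAGCTATATGACTGAGGGCGAGCGAGTACGCCACTATCGATATCCAAAGGGTGGGTCAAATATTCGCCAATAGTGCAGCACC. Replace T with U for the mRNA.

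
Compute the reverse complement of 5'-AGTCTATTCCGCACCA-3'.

Complement each base (A↔T, G↔C): TCAGATAAGGCGTGGT. Then reverse.

5′-TGGTGCGGAATAGACT-3′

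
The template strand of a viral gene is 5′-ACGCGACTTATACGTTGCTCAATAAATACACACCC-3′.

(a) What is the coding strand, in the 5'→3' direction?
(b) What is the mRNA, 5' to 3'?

(a) 5'-GGGTGTGTATTTATTGAGCAACGTATAAGTCGCGT-3'
(b) 5'-GGGUGUGUAUUUAUUGAGCAACGUAUAAGUCGCGU-3'

(a) The coding strand is the reverse complement of the template: complement TGCGCTGAATATGCAACGAGTTATTTATGTGTGGG, then reverse.
(b) mRNA has the coding-strand sequence with T→U.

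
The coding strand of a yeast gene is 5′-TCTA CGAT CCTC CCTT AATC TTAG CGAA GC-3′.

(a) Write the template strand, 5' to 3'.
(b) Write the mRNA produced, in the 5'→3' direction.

(a) The template strand is the reverse complement of the coding strand: complement AGATGCTAGGAGGGAATTAGAATCGCTTCG, then reverse.
(b) mRNA matches the coding strand with T→U.

(a) 5'-GCTTCGCTAAGATTAAGGGAGGATCGTAGA-3'
(b) 5'-UCUACGAUCCUCCCUUAAUCUUAGCGAAGC-3'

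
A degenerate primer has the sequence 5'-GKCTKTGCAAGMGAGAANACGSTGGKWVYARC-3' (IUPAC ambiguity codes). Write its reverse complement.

5'-GYTRBWMCCASCGTNTTCTCKCTTGCAMAGMC-3'

Standard pairs A↔T, G↔C; ambiguity codes pair R↔Y, M↔K, W↔W, S↔S, V↔B, N↔N. Complement (CMGAMACGTTCKCTCTTNTGCSACCMWBRTYG), then reverse for 5'→3'.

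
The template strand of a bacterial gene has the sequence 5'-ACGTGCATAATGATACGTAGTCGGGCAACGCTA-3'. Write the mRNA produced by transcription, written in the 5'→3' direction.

5'-UAGCGUUGCCCGACUACGUAUCAUUAUGCACGU-3'

RNA polymerase reads the template 3'→5' and synthesizes mRNA 5'→3' by base-pairing (A→U, T→A, G↔C). The complement of the template is TGCACGTATTACTATGCATCAGCCCGTTGCGAT; antiparallel, so 5'→3' the coding strand is TAGCGTTGCCCGACTACGTATCATTATGCACGT. Replace T with U for the mRNA.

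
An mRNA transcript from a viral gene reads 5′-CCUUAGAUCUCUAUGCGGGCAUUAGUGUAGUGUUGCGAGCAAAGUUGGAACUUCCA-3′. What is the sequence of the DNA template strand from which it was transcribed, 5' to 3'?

Replace U with T to get the coding DNA strand: CCTTAGATCTCTATGCGGGCATTAGTGTAGTGTTGCGAGCAAAGTTGGAACTTCCA. The template strand is its reverse complement (complement GGAATCTAGAGATACGCCCGTAATCACATCACAACGCTCGTTTCAACCTTGAAGGT, then reverse).

5'-TGGAAGTTCCAACTTTGCTCGCAACACTACACTAATGCCCGCATAGAGATCTAAGG-3'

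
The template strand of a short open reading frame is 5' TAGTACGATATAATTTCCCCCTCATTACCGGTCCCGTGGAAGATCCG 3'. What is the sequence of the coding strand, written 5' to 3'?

The coding strand is complementary and antiparallel to the template: take the complement (A↔T, G↔C) and reverse.

5'-CGGATCTTCCACGGGACCGGTAATGAGGGGGAAATTATATCGTACTA-3'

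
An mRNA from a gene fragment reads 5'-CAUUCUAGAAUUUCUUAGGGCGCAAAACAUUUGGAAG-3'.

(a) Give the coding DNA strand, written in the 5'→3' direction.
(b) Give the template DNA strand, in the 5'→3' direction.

(a) The coding strand matches the mRNA with U→T.
(b) The template strand is the reverse complement of the coding strand.

(a) 5'-CATTCTAGAATTTCTTAGGGCGCAAAACATTTGGAAG-3'
(b) 5'-CTTCCAAATGTTTTGCGCCCTAAGAAATTCTAGAATG-3'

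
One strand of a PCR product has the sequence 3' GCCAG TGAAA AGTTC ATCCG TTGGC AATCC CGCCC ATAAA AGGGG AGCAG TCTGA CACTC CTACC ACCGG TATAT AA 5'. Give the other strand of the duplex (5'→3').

5'-CGGTCACTTTTCAAGTAGGCAACCGTTAGGGCGGGTATTTTCCCCTCGTCAGACTGTGAGGATGGTGGCCATATATT-3'

The strand is given 3'→5', so its complement runs 5'→3' in the same left-to-right order: pair each base A↔T, G↔C.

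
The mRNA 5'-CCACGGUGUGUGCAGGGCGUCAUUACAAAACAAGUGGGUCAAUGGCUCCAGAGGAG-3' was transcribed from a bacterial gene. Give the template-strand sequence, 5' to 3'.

Replace U with T to get the coding DNA strand: CCACGGTGTGTGCAGGGCGTCATTACAAAACAAGTGGGTCAATGGCTCCAGAGGAG. The template strand is its reverse complement (complement GGTGCCACACACGTCCCGCAGTAATGTTTTGTTCACCCAGTTACCGAGGTCTCCTC, then reverse).

5'-CTCCTCTGGAGCCATTGACCCACTTGTTTTGTAATGACGCCCTGCACACACCGTGG-3'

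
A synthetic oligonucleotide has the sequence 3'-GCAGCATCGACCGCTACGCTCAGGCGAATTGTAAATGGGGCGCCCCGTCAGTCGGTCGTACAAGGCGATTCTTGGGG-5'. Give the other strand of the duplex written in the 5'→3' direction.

5′-CGTCGTAGCTGGCGATGCGAGTCCGCTTAACATTTACCCCGCGGGGCAGTCAGCCAGCATGTTCCGCTAAGAACCCC-3′

The strand is given 3'→5', so its complement runs 5'→3' in the same left-to-right order: pair each base A↔T, G↔C.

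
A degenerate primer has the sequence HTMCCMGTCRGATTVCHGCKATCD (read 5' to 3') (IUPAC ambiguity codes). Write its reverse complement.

5'-HGATMGCDGBAATCYGACKGGKAD-3'

Standard pairs A↔T, G↔C; ambiguity codes pair R↔Y, M↔K, D↔H, V↔B. Complement (DAKGGKCAGYCTAABGDCGMTAGH), then reverse for 5'→3'.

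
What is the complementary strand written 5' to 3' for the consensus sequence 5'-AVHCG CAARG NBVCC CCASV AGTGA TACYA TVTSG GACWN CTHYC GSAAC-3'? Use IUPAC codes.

5'-GTTSCGRDAGNWGTCCSABATRGTATCACTBSTGGGGBVNCYTTGCGDBT-3'

Standard pairs A↔T, G↔C; ambiguity codes pair R↔Y, W↔W, S↔S, B↔V, H↔D, N↔N. Complement (TBDGCGTTYCNVBGGGGTSBTCACTATGRTABASCCTGWNGADRGCSTTG), then reverse for 5'→3'.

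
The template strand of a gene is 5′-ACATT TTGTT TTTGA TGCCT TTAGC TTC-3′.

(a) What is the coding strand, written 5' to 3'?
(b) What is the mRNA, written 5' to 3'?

(a) The coding strand is the reverse complement of the template: complement TGTAAAACAAAAACTACGGAAATCGAAG, then reverse.
(b) mRNA has the coding-strand sequence with T→U.

(a) 5'-GAAGCTAAAGGCATCAAAAACAAAATGT-3'
(b) 5'-GAAGCUAAAGGCAUCAAAAACAAAAUGU-3'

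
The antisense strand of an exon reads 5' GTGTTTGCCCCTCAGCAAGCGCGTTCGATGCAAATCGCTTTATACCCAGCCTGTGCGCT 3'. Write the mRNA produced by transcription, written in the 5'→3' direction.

5′-AGCGCACAGGCUGGGUAUAAAGCGAUUUGCAUCGAACGCGCUUGCUGAGGGGCAAACAC-3′

The mRNA has the sequence of the coding strand (reverse complement of the template) with T→U. Reverse complement of GTGTTTGCCCCTCAGCAAGCGCGTTCGATGCAAATCGCTTTATACCCAGCCTGTGCGCT is AGCGCACAGGCTGGGTATAAAGCGATTTGCATCGAACGCGCTTGCTGAGGGGCAAACAC; then T→U.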